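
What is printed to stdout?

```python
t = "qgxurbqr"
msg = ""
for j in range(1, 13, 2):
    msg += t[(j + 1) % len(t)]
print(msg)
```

xrqqxr

j=1: add t[2]='x' → 'x'
j=3: add t[4]='r' → 'xr'
j=5: add t[6]='q' → 'xrq'
j=7: add t[0]='q' → 'xrqq'
j=9: add t[2]='x' → 'xrqqx'
j=11: add t[4]='r' → 'xrqqxr'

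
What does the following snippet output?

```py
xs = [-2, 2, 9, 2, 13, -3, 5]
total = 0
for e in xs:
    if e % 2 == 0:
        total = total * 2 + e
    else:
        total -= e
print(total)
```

e=-2: even, total = 0*2+(-2) = -2
e=2: even, total = (-2)*2+2 = -2
e=9: not even, total = (-2)-9 = -11
e=2: even, total = (-11)*2+2 = -20
e=13: not even, total = (-20)-13 = -33
e=-3: not even, total = (-33)-(-3) = -30
e=5: not even, total = (-30)-5 = -35

-35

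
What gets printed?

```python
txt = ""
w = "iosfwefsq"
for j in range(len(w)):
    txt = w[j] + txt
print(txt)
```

j=0: prepend 'i' → 'i'
j=1: prepend 'o' → 'oi'
j=2: prepend 's' → 'soi'
j=3: prepend 'f' → 'fsoi'
j=4: prepend 'w' → 'wfsoi'
j=5: prepend 'e' → 'ewfsoi'
j=6: prepend 'f' → 'fewfsoi'
j=7: prepend 's' → 'sfewfsoi'
j=8: prepend 'q' → 'qsfewfsoi'

qsfewfsoi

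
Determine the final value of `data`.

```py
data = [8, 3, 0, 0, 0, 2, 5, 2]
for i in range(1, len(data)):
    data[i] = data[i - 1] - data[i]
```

i=1: data[1] = 8-3 = 5 → [8, 5, 0, 0, 0, 2, 5, 2]
i=2: data[2] = 5-0 = 5 → [8, 5, 5, 0, 0, 2, 5, 2]
i=3: data[3] = 5-0 = 5 → [8, 5, 5, 5, 0, 2, 5, 2]
i=4: data[4] = 5-0 = 5 → [8, 5, 5, 5, 5, 2, 5, 2]
i=5: data[5] = 5-2 = 3 → [8, 5, 5, 5, 5, 3, 5, 2]
i=6: data[6] = 3-5 = -2 → [8, 5, 5, 5, 5, 3, -2, 2]
i=7: data[7] = (-2)-2 = -4 → [8, 5, 5, 5, 5, 3, -2, -4]

[8, 5, 5, 5, 5, 3, -2, -4]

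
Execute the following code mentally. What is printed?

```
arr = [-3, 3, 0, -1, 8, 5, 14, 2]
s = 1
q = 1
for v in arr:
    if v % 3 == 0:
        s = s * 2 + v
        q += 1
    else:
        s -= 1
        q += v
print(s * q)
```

-96

v=-3: %3==0, s = 1*2+(-3) = -1; q=2
v=3: %3==0, s = (-1)*2+3 = 1; q=3
v=0: %3==0, s = 1*2+0 = 2; q=4
v=-1: not %3==0, s = 2-1 = 1; q=3
v=8: not %3==0, s = 1-1 = 0; q=11
v=5: not %3==0, s = 0-1 = -1; q=16
v=14: not %3==0, s = (-1)-1 = -2; q=30
v=2: not %3==0, s = (-2)-1 = -3; q=32
s*q = (-3)*32 = -96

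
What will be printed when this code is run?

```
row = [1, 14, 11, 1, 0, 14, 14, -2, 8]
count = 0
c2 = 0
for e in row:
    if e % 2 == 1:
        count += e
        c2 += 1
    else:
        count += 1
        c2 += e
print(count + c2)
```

70

e=1: odd, count = 0+1 = 1; c2=1
e=14: not odd, count = 1+1 = 2; c2=15
e=11: odd, count = 2+11 = 13; c2=16
e=1: odd, count = 13+1 = 14; c2=17
e=0: not odd, count = 14+1 = 15; c2=17
e=14: not odd, count = 15+1 = 16; c2=31
e=14: not odd, count = 16+1 = 17; c2=45
e=-2: not odd, count = 17+1 = 18; c2=43
e=8: not odd, count = 18+1 = 19; c2=51
count+c2 = 19+51 = 70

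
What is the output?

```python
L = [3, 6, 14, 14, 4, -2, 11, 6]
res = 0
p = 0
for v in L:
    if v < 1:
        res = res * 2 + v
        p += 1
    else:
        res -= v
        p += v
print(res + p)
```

-42

v=3: not <1, res = 0-3 = -3; p=3
v=6: not <1, res = (-3)-6 = -9; p=9
v=14: not <1, res = (-9)-14 = -23; p=23
v=14: not <1, res = (-23)-14 = -37; p=37
v=4: not <1, res = (-37)-4 = -41; p=41
v=-2: <1, res = (-41)*2+(-2) = -84; p=42
v=11: not <1, res = (-84)-11 = -95; p=53
v=6: not <1, res = (-95)-6 = -101; p=59
res+p = (-101)+59 = -42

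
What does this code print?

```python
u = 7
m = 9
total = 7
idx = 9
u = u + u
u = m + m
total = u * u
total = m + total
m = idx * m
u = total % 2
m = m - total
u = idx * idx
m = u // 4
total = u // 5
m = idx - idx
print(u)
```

81

u = 7+7 = 14
u = 9+9 = 18
total = 18*18 = 324
total = 9+324 = 333
m = 9*9 = 81
u = 333%2 = 1
m = 81-333 = -252
u = 9*9 = 81
m = 81//4 = 20
total = 81//5 = 16
m = 9-9 = 0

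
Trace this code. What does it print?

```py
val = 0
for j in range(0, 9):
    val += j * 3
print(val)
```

108

j=0: val = 0+0*3 = 0
j=1: val = 0+1*3 = 3
j=2: val = 3+2*3 = 9
j=3: val = 9+3*3 = 18
j=4: val = 18+4*3 = 30
j=5: val = 30+5*3 = 45
j=6: val = 45+6*3 = 63
j=7: val = 63+7*3 = 84
j=8: val = 84+8*3 = 108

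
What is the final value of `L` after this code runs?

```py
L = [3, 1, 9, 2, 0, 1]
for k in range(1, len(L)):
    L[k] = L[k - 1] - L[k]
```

k=1: L[1] = 3-1 = 2 → [3, 2, 9, 2, 0, 1]
k=2: L[2] = 2-9 = -7 → [3, 2, -7, 2, 0, 1]
k=3: L[3] = (-7)-2 = -9 → [3, 2, -7, -9, 0, 1]
k=4: L[4] = (-9)-0 = -9 → [3, 2, -7, -9, -9, 1]
k=5: L[5] = (-9)-1 = -10 → [3, 2, -7, -9, -9, -10]

[3, 2, -7, -9, -9, -10]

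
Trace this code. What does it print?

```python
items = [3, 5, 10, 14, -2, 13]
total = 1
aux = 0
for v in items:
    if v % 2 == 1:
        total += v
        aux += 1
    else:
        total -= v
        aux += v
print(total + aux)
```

25

v=3: odd, total = 1+3 = 4; aux=1
v=5: odd, total = 4+5 = 9; aux=2
v=10: not odd, total = 9-10 = -1; aux=12
v=14: not odd, total = (-1)-14 = -15; aux=26
v=-2: not odd, total = (-15)-(-2) = -13; aux=24
v=13: odd, total = (-13)+13 = 0; aux=25
total+aux = 0+25 = 25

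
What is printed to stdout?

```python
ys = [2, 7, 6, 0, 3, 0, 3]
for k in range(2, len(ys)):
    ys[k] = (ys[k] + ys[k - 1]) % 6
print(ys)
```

k=2: ys[2] = (6+7)%6 = 1 → [2, 7, 1, 0, 3, 0, 3]
k=3: ys[3] = (0+1)%6 = 1 → [2, 7, 1, 1, 3, 0, 3]
k=4: ys[4] = (3+1)%6 = 4 → [2, 7, 1, 1, 4, 0, 3]
k=5: ys[5] = (0+4)%6 = 4 → [2, 7, 1, 1, 4, 4, 3]
k=6: ys[6] = (3+4)%6 = 1 → [2, 7, 1, 1, 4, 4, 1]

[2, 7, 1, 1, 4, 4, 1]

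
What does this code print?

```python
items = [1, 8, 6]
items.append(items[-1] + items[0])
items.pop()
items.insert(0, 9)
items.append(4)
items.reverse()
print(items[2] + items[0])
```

12

append items[-1]+items[0] = 6+1 = 7 → [1, 8, 6, 7]
pop() removes 7 → [1, 8, 6]
insert 9 at 0 → [9, 1, 8, 6]
append 4 → [9, 1, 8, 6, 4]
reverse → [4, 6, 8, 1, 9]
items[2]+items[0] = 8+4 = 12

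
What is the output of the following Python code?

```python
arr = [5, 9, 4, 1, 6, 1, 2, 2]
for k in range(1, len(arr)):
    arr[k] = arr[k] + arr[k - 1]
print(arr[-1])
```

30

k=1: arr[1] = 9+5 = 14 → [5, 14, 4, 1, 6, 1, 2, 2]
k=2: arr[2] = 4+14 = 18 → [5, 14, 18, 1, 6, 1, 2, 2]
k=3: arr[3] = 1+18 = 19 → [5, 14, 18, 19, 6, 1, 2, 2]
k=4: arr[4] = 6+19 = 25 → [5, 14, 18, 19, 25, 1, 2, 2]
k=5: arr[5] = 1+25 = 26 → [5, 14, 18, 19, 25, 26, 2, 2]
k=6: arr[6] = 2+26 = 28 → [5, 14, 18, 19, 25, 26, 28, 2]
k=7: arr[7] = 2+28 = 30 → [5, 14, 18, 19, 25, 26, 28, 30]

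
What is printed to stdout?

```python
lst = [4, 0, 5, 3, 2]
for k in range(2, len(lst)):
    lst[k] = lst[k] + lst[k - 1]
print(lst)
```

[4, 0, 5, 8, 10]

k=2: lst[2] = 5+0 = 5 → [4, 0, 5, 3, 2]
k=3: lst[3] = 3+5 = 8 → [4, 0, 5, 8, 2]
k=4: lst[4] = 2+8 = 10 → [4, 0, 5, 8, 10]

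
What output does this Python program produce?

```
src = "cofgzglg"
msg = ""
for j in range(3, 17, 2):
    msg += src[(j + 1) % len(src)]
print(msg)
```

j=3: add src[4]='z' → 'z'
j=5: add src[6]='l' → 'zl'
j=7: add src[0]='c' → 'zlc'
j=9: add src[2]='f' → 'zlcf'
j=11: add src[4]='z' → 'zlcfz'
j=13: add src[6]='l' → 'zlcfzl'
j=15: add src[0]='c' → 'zlcfzlc'

zlcfzlc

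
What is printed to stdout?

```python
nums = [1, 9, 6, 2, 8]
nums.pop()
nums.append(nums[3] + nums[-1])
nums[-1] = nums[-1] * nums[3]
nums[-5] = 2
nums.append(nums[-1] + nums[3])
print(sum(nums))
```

pop() removes 8 → [1, 9, 6, 2]
append nums[3]+nums[-1] = 2+2 = 4 → [1, 9, 6, 2, 4]
nums[-1] = nums[-1]*nums[3] = 4*2 = 8 → [1, 9, 6, 2, 8]
nums[-5] = 2 → [2, 9, 6, 2, 8]
append nums[-1]+nums[3] = 8+2 = 10 → [2, 9, 6, 2, 8, 10]
sum = 37

37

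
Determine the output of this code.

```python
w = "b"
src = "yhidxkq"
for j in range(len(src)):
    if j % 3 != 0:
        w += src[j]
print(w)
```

bhixk

j=0: skip
j=1: add 'h' → 'bh'
j=2: add 'i' → 'bhi'
j=3: skip
j=4: add 'x' → 'bhix'
j=5: add 'k' → 'bhixk'
j=6: skip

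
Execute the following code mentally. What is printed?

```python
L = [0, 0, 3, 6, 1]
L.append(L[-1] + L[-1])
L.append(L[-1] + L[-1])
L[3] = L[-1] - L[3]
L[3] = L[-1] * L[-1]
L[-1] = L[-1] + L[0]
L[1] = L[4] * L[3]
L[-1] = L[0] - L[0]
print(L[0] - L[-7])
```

0

append L[-1]+L[-1] = 1+1 = 2 → [0, 0, 3, 6, 1, 2]
append L[-1]+L[-1] = 2+2 = 4 → [0, 0, 3, 6, 1, 2, 4]
L[3] = L[-1]-L[3] = 4-6 = -2 → [0, 0, 3, -2, 1, 2, 4]
L[3] = L[-1]*L[-1] = 4*4 = 16 → [0, 0, 3, 16, 1, 2, 4]
L[-1] = L[-1]+L[0] = 4+0 = 4 → [0, 0, 3, 16, 1, 2, 4]
L[1] = L[4]*L[3] = 1*16 = 16 → [0, 16, 3, 16, 1, 2, 4]
L[-1] = L[0]-L[0] = 0-0 = 0 → [0, 16, 3, 16, 1, 2, 0]
L[0]-L[-7] = 0-0 = 0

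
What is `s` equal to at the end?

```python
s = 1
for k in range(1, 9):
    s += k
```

37

k=1: s = 1+1 = 2
k=2: s = 2+2 = 4
k=3: s = 4+3 = 7
k=4: s = 7+4 = 11
k=5: s = 11+5 = 16
k=6: s = 16+6 = 22
k=7: s = 22+7 = 29
k=8: s = 29+8 = 37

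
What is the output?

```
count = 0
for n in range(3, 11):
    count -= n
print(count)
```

-52

n=3: count = 0-3 = -3
n=4: count = (-3)-4 = -7
n=5: count = (-7)-5 = -12
n=6: count = (-12)-6 = -18
n=7: count = (-18)-7 = -25
n=8: count = (-25)-8 = -33
n=9: count = (-33)-9 = -42
n=10: count = (-42)-10 = -52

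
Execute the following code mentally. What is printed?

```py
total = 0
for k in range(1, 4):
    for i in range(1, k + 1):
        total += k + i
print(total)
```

k=1,i=1: total = 0+2 = 2
k=2,i=1: total = 2+3 = 5
k=2,i=2: total = 5+4 = 9
k=3,i=1: total = 9+4 = 13
k=3,i=2: total = 13+5 = 18
k=3,i=3: total = 18+6 = 24

24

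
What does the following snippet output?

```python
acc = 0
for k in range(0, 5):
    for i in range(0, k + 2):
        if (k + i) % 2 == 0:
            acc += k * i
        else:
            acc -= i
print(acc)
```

19

k=0,i=0: even sum, acc = 0+0 = 0
k=0,i=1: odd sum, acc = 0-1 = -1
k=1,i=0: odd sum, acc = (-1)-0 = -1
k=1,i=1: even sum, acc = (-1)+1 = 0
k=1,i=2: odd sum, acc = 0-2 = -2
k=2,i=0: even sum, acc = (-2)+0 = -2
k=2,i=1: odd sum, acc = (-2)-1 = -3
k=2,i=2: even sum, acc = (-3)+4 = 1
k=2,i=3: odd sum, acc = 1-3 = -2
k=3,i=0: odd sum, acc = (-2)-0 = -2
k=3,i=1: even sum, acc = (-2)+3 = 1
k=3,i=2: odd sum, acc = 1-2 = -1
k=3,i=3: even sum, acc = (-1)+9 = 8
k=3,i=4: odd sum, acc = 8-4 = 4
k=4,i=0: even sum, acc = 4+0 = 4
k=4,i=1: odd sum, acc = 4-1 = 3
k=4,i=2: even sum, acc = 3+8 = 11
k=4,i=3: odd sum, acc = 11-3 = 8
k=4,i=4: even sum, acc = 8+16 = 24
k=4,i=5: odd sum, acc = 24-5 = 19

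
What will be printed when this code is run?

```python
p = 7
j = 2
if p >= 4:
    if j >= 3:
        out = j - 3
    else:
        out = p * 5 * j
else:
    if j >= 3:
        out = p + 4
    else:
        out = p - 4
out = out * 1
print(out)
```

p=7, j=2
p >= 4 is True; j >= 3 is False
→ out = p * 5 * j = 70
out = 70*1 = 70

70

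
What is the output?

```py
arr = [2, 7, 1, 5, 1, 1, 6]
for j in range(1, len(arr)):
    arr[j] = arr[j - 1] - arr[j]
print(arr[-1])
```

-19

j=1: arr[1] = 2-7 = -5 → [2, -5, 1, 5, 1, 1, 6]
j=2: arr[2] = (-5)-1 = -6 → [2, -5, -6, 5, 1, 1, 6]
j=3: arr[3] = (-6)-5 = -11 → [2, -5, -6, -11, 1, 1, 6]
j=4: arr[4] = (-11)-1 = -12 → [2, -5, -6, -11, -12, 1, 6]
j=5: arr[5] = (-12)-1 = -13 → [2, -5, -6, -11, -12, -13, 6]
j=6: arr[6] = (-13)-6 = -19 → [2, -5, -6, -11, -12, -13, -19]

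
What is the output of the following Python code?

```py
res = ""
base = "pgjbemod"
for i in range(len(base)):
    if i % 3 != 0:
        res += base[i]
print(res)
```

i=0: skip
i=1: add 'g' → 'g'
i=2: add 'j' → 'gj'
i=3: skip
i=4: add 'e' → 'gje'
i=5: add 'm' → 'gjem'
i=6: skip
i=7: add 'd' → 'gjemd'

gjemd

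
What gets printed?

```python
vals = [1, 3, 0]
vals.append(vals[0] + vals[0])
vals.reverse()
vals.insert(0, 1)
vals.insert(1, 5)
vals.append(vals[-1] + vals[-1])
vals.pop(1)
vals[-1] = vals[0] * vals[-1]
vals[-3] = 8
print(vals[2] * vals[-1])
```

0

append vals[0]+vals[0] = 1+1 = 2 → [1, 3, 0, 2]
reverse → [2, 0, 3, 1]
insert 1 at 0 → [1, 2, 0, 3, 1]
insert 5 at 1 → [1, 5, 2, 0, 3, 1]
append vals[-1]+vals[-1] = 1+1 = 2 → [1, 5, 2, 0, 3, 1, 2]
pop(1) removes 5 → [1, 2, 0, 3, 1, 2]
vals[-1] = vals[0]*vals[-1] = 1*2 = 2 → [1, 2, 0, 3, 1, 2]
vals[-3] = 8 → [1, 2, 0, 8, 1, 2]
vals[2]*vals[-1] = 0*2 = 0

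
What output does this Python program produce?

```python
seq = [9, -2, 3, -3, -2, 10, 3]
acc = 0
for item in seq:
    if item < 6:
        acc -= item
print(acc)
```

1

item=9: not <6
item=-2: <6, acc = 0-(-2) = 2
item=3: <6, acc = 2-3 = -1
item=-3: <6, acc = (-1)-(-3) = 2
item=-2: <6, acc = 2-(-2) = 4
item=10: not <6
item=3: <6, acc = 4-3 = 1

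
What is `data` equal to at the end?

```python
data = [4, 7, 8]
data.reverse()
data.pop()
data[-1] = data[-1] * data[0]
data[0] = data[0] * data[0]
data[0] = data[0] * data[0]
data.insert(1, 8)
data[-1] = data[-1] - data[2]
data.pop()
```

[4096, 8]

reverse → [8, 7, 4]
pop() removes 4 → [8, 7]
data[-1] = data[-1]*data[0] = 7*8 = 56 → [8, 56]
data[0] = data[0]*data[0] = 8*8 = 64 → [64, 56]
data[0] = data[0]*data[0] = 64*64 = 4096 → [4096, 56]
insert 8 at 1 → [4096, 8, 56]
data[-1] = data[-1]-data[2] = 56-56 = 0 → [4096, 8, 0]
pop() removes 0 → [4096, 8]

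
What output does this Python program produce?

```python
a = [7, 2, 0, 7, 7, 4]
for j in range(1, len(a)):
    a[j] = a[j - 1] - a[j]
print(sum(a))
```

-7

j=1: a[1] = 7-2 = 5 → [7, 5, 0, 7, 7, 4]
j=2: a[2] = 5-0 = 5 → [7, 5, 5, 7, 7, 4]
j=3: a[3] = 5-7 = -2 → [7, 5, 5, -2, 7, 4]
j=4: a[4] = (-2)-7 = -9 → [7, 5, 5, -2, -9, 4]
j=5: a[5] = (-9)-4 = -13 → [7, 5, 5, -2, -9, -13]
sum = -7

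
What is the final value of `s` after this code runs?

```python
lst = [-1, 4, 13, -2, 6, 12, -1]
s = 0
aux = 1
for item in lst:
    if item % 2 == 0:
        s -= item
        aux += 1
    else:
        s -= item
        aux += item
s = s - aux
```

-47

item=-1: not even, s = 0-(-1) = 1; aux=0
item=4: even, s = 1-4 = -3; aux=1
item=13: not even, s = (-3)-13 = -16; aux=14
item=-2: even, s = (-16)-(-2) = -14; aux=15
item=6: even, s = (-14)-6 = -20; aux=16
item=12: even, s = (-20)-12 = -32; aux=17
item=-1: not even, s = (-32)-(-1) = -31; aux=16
s-aux = (-31)-16 = -47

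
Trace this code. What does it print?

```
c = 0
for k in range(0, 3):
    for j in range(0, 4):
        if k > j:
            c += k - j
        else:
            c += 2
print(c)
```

22

k=0,j=0: not 0>0, c = 0+2 = 2
k=0,j=1: not 0>1, c = 2+2 = 4
k=0,j=2: not 0>2, c = 4+2 = 6
k=0,j=3: not 0>3, c = 6+2 = 8
k=1,j=0: 1>0, c = 8+1 = 9
k=1,j=1: not 1>1, c = 9+2 = 11
k=1,j=2: not 1>2, c = 11+2 = 13
k=1,j=3: not 1>3, c = 13+2 = 15
k=2,j=0: 2>0, c = 15+2 = 17
k=2,j=1: 2>1, c = 17+1 = 18
k=2,j=2: not 2>2, c = 18+2 = 20
k=2,j=3: not 2>3, c = 20+2 = 22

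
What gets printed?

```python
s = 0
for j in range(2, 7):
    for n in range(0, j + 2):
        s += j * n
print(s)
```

375

j=2,n=0: s = 0+0 = 0
j=2,n=1: s = 0+2 = 2
j=2,n=2: s = 2+4 = 6
j=2,n=3: s = 6+6 = 12
j=3,n=0: s = 12+0 = 12
j=3,n=1: s = 12+3 = 15
j=3,n=2: s = 15+6 = 21
j=3,n=3: s = 21+9 = 30
j=3,n=4: s = 30+12 = 42
j=4,n=0: s = 42+0 = 42
j=4,n=1: s = 42+4 = 46
j=4,n=2: s = 46+8 = 54
j=4,n=3: s = 54+12 = 66
j=4,n=4: s = 66+16 = 82
j=4,n=5: s = 82+20 = 102
j=5,n=0: s = 102+0 = 102
j=5,n=1: s = 102+5 = 107
j=5,n=2: s = 107+10 = 117
j=5,n=3: s = 117+15 = 132
j=5,n=4: s = 132+20 = 152
j=5,n=5: s = 152+25 = 177
j=5,n=6: s = 177+30 = 207
j=6,n=0: s = 207+0 = 207
j=6,n=1: s = 207+6 = 213
j=6,n=2: s = 213+12 = 225
j=6,n=3: s = 225+18 = 243
j=6,n=4: s = 243+24 = 267
j=6,n=5: s = 267+30 = 297
j=6,n=6: s = 297+36 = 333
j=6,n=7: s = 333+42 = 375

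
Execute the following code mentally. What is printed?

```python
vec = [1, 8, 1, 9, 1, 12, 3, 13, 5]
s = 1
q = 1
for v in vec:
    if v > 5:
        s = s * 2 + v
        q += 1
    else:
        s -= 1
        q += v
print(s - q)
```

v=1: not >5, s = 1-1 = 0; q=2
v=8: >5, s = 0*2+8 = 8; q=3
v=1: not >5, s = 8-1 = 7; q=4
v=9: >5, s = 7*2+9 = 23; q=5
v=1: not >5, s = 23-1 = 22; q=6
v=12: >5, s = 22*2+12 = 56; q=7
v=3: not >5, s = 56-1 = 55; q=10
v=13: >5, s = 55*2+13 = 123; q=11
v=5: not >5, s = 123-1 = 122; q=16
s-q = 122-16 = 106

106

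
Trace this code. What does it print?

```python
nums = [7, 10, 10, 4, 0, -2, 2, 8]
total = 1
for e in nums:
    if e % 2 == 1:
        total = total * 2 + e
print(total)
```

9

e=7: odd, total = 1*2+7 = 9
e=10: not odd
e=10: not odd
e=4: not odd
e=0: not odd
e=-2: not odd
e=2: not odd
e=8: not odd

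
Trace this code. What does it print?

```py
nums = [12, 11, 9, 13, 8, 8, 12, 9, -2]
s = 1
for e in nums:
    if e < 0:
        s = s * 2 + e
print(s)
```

0

e=12: not <0
e=11: not <0
e=9: not <0
e=13: not <0
e=8: not <0
e=8: not <0
e=12: not <0
e=9: not <0
e=-2: <0, s = 1*2+(-2) = 0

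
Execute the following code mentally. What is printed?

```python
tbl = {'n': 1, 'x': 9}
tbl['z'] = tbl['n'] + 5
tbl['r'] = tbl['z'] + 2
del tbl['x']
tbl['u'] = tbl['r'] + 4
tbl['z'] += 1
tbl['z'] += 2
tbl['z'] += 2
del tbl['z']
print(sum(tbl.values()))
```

tbl['z'] = tbl['n']+5 = 6 → {'n': 1, 'x': 9, 'z': 6}
tbl['r'] = tbl['z']+2 = 8 → {'n': 1, 'x': 9, 'z': 6, 'r': 8}
del 'x' → {'n': 1, 'z': 6, 'r': 8}
tbl['u'] = tbl['r']+4 = 12 → {'n': 1, 'z': 6, 'r': 8, 'u': 12}
tbl['z'] = 6+1 = 7 → {'n': 1, 'z': 7, 'r': 8, 'u': 12}
tbl['z'] = 7+2 = 9 → {'n': 1, 'z': 9, 'r': 8, 'u': 12}
tbl['z'] = 9+2 = 11 → {'n': 1, 'z': 11, 'r': 8, 'u': 12}
del 'z' → {'n': 1, 'r': 8, 'u': 12}
sum of values = 21

21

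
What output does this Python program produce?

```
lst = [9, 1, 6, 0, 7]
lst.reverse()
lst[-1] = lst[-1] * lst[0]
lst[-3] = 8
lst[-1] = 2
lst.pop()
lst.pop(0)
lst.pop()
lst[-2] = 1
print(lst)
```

[1, 8]

reverse → [7, 0, 6, 1, 9]
lst[-1] = lst[-1]*lst[0] = 9*7 = 63 → [7, 0, 6, 1, 63]
lst[-3] = 8 → [7, 0, 8, 1, 63]
lst[-1] = 2 → [7, 0, 8, 1, 2]
pop() removes 2 → [7, 0, 8, 1]
pop(0) removes 7 → [0, 8, 1]
pop() removes 1 → [0, 8]
lst[-2] = 1 → [1, 8]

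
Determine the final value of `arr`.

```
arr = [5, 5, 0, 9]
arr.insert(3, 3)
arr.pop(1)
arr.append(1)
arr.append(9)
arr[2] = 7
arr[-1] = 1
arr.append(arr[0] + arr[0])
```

[5, 0, 7, 9, 1, 1, 10]

insert 3 at 3 → [5, 5, 0, 3, 9]
pop(1) removes 5 → [5, 0, 3, 9]
append 1 → [5, 0, 3, 9, 1]
append 9 → [5, 0, 3, 9, 1, 9]
arr[2] = 7 → [5, 0, 7, 9, 1, 9]
arr[-1] = 1 → [5, 0, 7, 9, 1, 1]
append arr[0]+arr[0] = 5+5 = 10 → [5, 0, 7, 9, 1, 1, 10]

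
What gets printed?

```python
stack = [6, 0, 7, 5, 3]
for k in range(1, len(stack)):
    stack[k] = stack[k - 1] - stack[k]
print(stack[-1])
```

k=1: stack[1] = 6-0 = 6 → [6, 6, 7, 5, 3]
k=2: stack[2] = 6-7 = -1 → [6, 6, -1, 5, 3]
k=3: stack[3] = (-1)-5 = -6 → [6, 6, -1, -6, 3]
k=4: stack[4] = (-6)-3 = -9 → [6, 6, -1, -6, -9]

-9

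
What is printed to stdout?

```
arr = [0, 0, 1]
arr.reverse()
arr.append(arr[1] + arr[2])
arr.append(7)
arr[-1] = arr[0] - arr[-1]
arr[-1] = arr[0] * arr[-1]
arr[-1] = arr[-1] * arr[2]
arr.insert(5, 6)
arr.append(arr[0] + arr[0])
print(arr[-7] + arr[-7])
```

reverse → [1, 0, 0]
append arr[1]+arr[2] = 0+0 = 0 → [1, 0, 0, 0]
append 7 → [1, 0, 0, 0, 7]
arr[-1] = arr[0]-arr[-1] = 1-7 = -6 → [1, 0, 0, 0, -6]
arr[-1] = arr[0]*arr[-1] = 1*(-6) = -6 → [1, 0, 0, 0, -6]
arr[-1] = arr[-1]*arr[2] = (-6)*0 = 0 → [1, 0, 0, 0, 0]
insert 6 at 5 → [1, 0, 0, 0, 0, 6]
append arr[0]+arr[0] = 1+1 = 2 → [1, 0, 0, 0, 0, 6, 2]
arr[-7]+arr[-7] = 1+1 = 2

2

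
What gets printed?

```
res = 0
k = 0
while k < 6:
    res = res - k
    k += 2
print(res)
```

-6

k=0: res = 0-0 = 0
k=2: res = 0-2 = -2
k=4: res = (-2)-4 = -6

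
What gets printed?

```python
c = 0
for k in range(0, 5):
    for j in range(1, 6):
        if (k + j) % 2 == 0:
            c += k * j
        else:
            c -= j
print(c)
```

k=0,j=1: odd sum, c = 0-1 = -1
k=0,j=2: even sum, c = (-1)+0 = -1
k=0,j=3: odd sum, c = (-1)-3 = -4
k=0,j=4: even sum, c = (-4)+0 = -4
k=0,j=5: odd sum, c = (-4)-5 = -9
k=1,j=1: even sum, c = (-9)+1 = -8
k=1,j=2: odd sum, c = (-8)-2 = -10
k=1,j=3: even sum, c = (-10)+3 = -7
k=1,j=4: odd sum, c = (-7)-4 = -11
k=1,j=5: even sum, c = (-11)+5 = -6
k=2,j=1: odd sum, c = (-6)-1 = -7
k=2,j=2: even sum, c = (-7)+4 = -3
k=2,j=3: odd sum, c = (-3)-3 = -6
k=2,j=4: even sum, c = (-6)+8 = 2
k=2,j=5: odd sum, c = 2-5 = -3
k=3,j=1: even sum, c = (-3)+3 = 0
k=3,j=2: odd sum, c = 0-2 = -2
k=3,j=3: even sum, c = (-2)+9 = 7
k=3,j=4: odd sum, c = 7-4 = 3
k=3,j=5: even sum, c = 3+15 = 18
k=4,j=1: odd sum, c = 18-1 = 17
k=4,j=2: even sum, c = 17+8 = 25
k=4,j=3: odd sum, c = 25-3 = 22
k=4,j=4: even sum, c = 22+16 = 38
k=4,j=5: odd sum, c = 38-5 = 33

33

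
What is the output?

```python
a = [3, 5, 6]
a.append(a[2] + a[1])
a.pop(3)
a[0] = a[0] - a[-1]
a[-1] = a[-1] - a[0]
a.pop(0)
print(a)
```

[5, 9]

append a[2]+a[1] = 6+5 = 11 → [3, 5, 6, 11]
pop(3) removes 11 → [3, 5, 6]
a[0] = a[0]-a[-1] = 3-6 = -3 → [-3, 5, 6]
a[-1] = a[-1]-a[0] = 6-(-3) = 9 → [-3, 5, 9]
pop(0) removes -3 → [5, 9]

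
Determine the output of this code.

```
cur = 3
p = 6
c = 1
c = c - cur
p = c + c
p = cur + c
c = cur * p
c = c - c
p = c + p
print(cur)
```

3

c = 1-3 = -2
p = (-2)+(-2) = -4
p = 3+(-2) = 1
c = 3*1 = 3
c = 3-3 = 0
p = 0+1 = 1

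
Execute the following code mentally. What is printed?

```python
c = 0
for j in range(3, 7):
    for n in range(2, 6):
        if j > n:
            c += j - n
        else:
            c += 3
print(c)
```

j=3,n=2: 3>2, c = 0+1 = 1
j=3,n=3: not 3>3, c = 1+3 = 4
j=3,n=4: not 3>4, c = 4+3 = 7
j=3,n=5: not 3>5, c = 7+3 = 10
j=4,n=2: 4>2, c = 10+2 = 12
j=4,n=3: 4>3, c = 12+1 = 13
j=4,n=4: not 4>4, c = 13+3 = 16
j=4,n=5: not 4>5, c = 16+3 = 19
j=5,n=2: 5>2, c = 19+3 = 22
j=5,n=3: 5>3, c = 22+2 = 24
j=5,n=4: 5>4, c = 24+1 = 25
j=5,n=5: not 5>5, c = 25+3 = 28
j=6,n=2: 6>2, c = 28+4 = 32
j=6,n=3: 6>3, c = 32+3 = 35
j=6,n=4: 6>4, c = 35+2 = 37
j=6,n=5: 6>5, c = 37+1 = 38

38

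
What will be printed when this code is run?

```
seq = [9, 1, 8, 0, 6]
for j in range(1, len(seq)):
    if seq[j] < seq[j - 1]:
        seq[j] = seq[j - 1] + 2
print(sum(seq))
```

65

j=1: 1<9, seq[1] = 9+2 = 11 → [9, 11, 8, 0, 6]
j=2: 8<11, seq[2] = 11+2 = 13 → [9, 11, 13, 0, 6]
j=3: 0<13, seq[3] = 13+2 = 15 → [9, 11, 13, 15, 6]
j=4: 6<15, seq[4] = 15+2 = 17 → [9, 11, 13, 15, 17]
sum = 65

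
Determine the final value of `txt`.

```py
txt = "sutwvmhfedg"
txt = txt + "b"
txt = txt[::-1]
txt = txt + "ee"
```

+ 'b' → 'sutwvmhfedgb'
reverse → 'bgdefhmvwtus'
+ 'ee' → 'bgdefhmvwtusee'

'bgdefhmvwtusee'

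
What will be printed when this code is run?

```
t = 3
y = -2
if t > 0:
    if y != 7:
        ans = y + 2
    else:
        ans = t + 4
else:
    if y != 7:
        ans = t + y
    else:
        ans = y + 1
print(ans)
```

0

t=3, y=-2
t > 0 is True; y != 7 is True
→ ans = y + 2 = 0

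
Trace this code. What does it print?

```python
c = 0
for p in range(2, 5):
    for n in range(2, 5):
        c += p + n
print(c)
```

54

p=2,n=2: c = 0+4 = 4
p=2,n=3: c = 4+5 = 9
p=2,n=4: c = 9+6 = 15
p=3,n=2: c = 15+5 = 20
p=3,n=3: c = 20+6 = 26
p=3,n=4: c = 26+7 = 33
p=4,n=2: c = 33+6 = 39
p=4,n=3: c = 39+7 = 46
p=4,n=4: c = 46+8 = 54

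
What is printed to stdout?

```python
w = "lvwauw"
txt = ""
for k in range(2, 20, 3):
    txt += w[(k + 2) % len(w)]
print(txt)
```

k=2: add w[4]='u' → 'u'
k=5: add w[1]='v' → 'uv'
k=8: add w[4]='u' → 'uvu'
k=11: add w[1]='v' → 'uvuv'
k=14: add w[4]='u' → 'uvuvu'
k=17: add w[1]='v' → 'uvuvuv'

uvuvuv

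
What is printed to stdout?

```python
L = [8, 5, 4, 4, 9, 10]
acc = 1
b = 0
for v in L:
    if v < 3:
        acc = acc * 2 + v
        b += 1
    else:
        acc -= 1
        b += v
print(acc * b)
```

-200

v=8: not <3, acc = 1-1 = 0; b=8
v=5: not <3, acc = 0-1 = -1; b=13
v=4: not <3, acc = (-1)-1 = -2; b=17
v=4: not <3, acc = (-2)-1 = -3; b=21
v=9: not <3, acc = (-3)-1 = -4; b=30
v=10: not <3, acc = (-4)-1 = -5; b=40
acc*b = (-5)*40 = -200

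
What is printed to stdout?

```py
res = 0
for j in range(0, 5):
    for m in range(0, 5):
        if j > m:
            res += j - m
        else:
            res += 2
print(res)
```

50

j=0,m=0: not 0>0, res = 0+2 = 2
j=0,m=1: not 0>1, res = 2+2 = 4
j=0,m=2: not 0>2, res = 4+2 = 6
j=0,m=3: not 0>3, res = 6+2 = 8
j=0,m=4: not 0>4, res = 8+2 = 10
j=1,m=0: 1>0, res = 10+1 = 11
j=1,m=1: not 1>1, res = 11+2 = 13
j=1,m=2: not 1>2, res = 13+2 = 15
j=1,m=3: not 1>3, res = 15+2 = 17
j=1,m=4: not 1>4, res = 17+2 = 19
j=2,m=0: 2>0, res = 19+2 = 21
j=2,m=1: 2>1, res = 21+1 = 22
j=2,m=2: not 2>2, res = 22+2 = 24
j=2,m=3: not 2>3, res = 24+2 = 26
j=2,m=4: not 2>4, res = 26+2 = 28
j=3,m=0: 3>0, res = 28+3 = 31
j=3,m=1: 3>1, res = 31+2 = 33
j=3,m=2: 3>2, res = 33+1 = 34
j=3,m=3: not 3>3, res = 34+2 = 36
j=3,m=4: not 3>4, res = 36+2 = 38
j=4,m=0: 4>0, res = 38+4 = 42
j=4,m=1: 4>1, res = 42+3 = 45
j=4,m=2: 4>2, res = 45+2 = 47
j=4,m=3: 4>3, res = 47+1 = 48
j=4,m=4: not 4>4, res = 48+2 = 50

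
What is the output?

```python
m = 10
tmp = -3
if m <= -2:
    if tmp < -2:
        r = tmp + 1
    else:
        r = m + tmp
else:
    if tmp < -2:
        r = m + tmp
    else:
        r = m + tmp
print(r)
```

m=10, tmp=-3
m <= -2 is False; tmp < -2 is True
→ r = m + tmp = 7

7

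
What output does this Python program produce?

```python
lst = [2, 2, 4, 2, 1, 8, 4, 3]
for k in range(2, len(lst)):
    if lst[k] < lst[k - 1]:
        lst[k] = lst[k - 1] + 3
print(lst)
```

k=2: 4>=2, unchanged → [2, 2, 4, 2, 1, 8, 4, 3]
k=3: 2<4, lst[3] = 4+3 = 7 → [2, 2, 4, 7, 1, 8, 4, 3]
k=4: 1<7, lst[4] = 7+3 = 10 → [2, 2, 4, 7, 10, 8, 4, 3]
k=5: 8<10, lst[5] = 10+3 = 13 → [2, 2, 4, 7, 10, 13, 4, 3]
k=6: 4<13, lst[6] = 13+3 = 16 → [2, 2, 4, 7, 10, 13, 16, 3]
k=7: 3<16, lst[7] = 16+3 = 19 → [2, 2, 4, 7, 10, 13, 16, 19]

[2, 2, 4, 7, 10, 13, 16, 19]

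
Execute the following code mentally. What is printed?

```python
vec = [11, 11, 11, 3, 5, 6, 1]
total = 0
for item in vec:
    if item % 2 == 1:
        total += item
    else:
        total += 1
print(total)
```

43

item=11: odd, total = 0+11 = 11
item=11: odd, total = 11+11 = 22
item=11: odd, total = 22+11 = 33
item=3: odd, total = 33+3 = 36
item=5: odd, total = 36+5 = 41
item=6: not odd, total = 41+1 = 42
item=1: odd, total = 42+1 = 43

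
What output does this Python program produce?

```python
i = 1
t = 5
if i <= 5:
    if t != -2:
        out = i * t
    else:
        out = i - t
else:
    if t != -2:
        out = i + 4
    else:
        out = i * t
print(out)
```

5

i=1, t=5
i <= 5 is True; t != -2 is True
→ out = i * t = 5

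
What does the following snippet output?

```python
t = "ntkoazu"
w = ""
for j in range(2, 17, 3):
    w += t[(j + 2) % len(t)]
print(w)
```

j=2: add t[4]='a' → 'a'
j=5: add t[0]='n' → 'an'
j=8: add t[3]='o' → 'ano'
j=11: add t[6]='u' → 'anou'
j=14: add t[2]='k' → 'anouk'

anouk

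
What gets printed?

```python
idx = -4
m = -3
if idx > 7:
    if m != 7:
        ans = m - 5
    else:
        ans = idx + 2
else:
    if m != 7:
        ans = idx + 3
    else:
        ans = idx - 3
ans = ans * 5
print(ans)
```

idx=-4, m=-3
idx > 7 is False; m != 7 is True
→ ans = idx + 3 = -1
ans = (-1)*5 = -5

-5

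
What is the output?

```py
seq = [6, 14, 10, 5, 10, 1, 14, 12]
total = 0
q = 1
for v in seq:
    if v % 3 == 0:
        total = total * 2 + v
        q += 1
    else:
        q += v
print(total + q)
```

81

v=6: %3==0, total = 0*2+6 = 6; q=2
v=14: not %3==0; q=16
v=10: not %3==0; q=26
v=5: not %3==0; q=31
v=10: not %3==0; q=41
v=1: not %3==0; q=42
v=14: not %3==0; q=56
v=12: %3==0, total = 6*2+12 = 24; q=57
total+q = 24+57 = 81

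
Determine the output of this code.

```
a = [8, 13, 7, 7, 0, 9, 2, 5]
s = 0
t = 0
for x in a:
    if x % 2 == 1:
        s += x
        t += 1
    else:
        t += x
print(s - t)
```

x=8: not odd; t=8
x=13: odd, s = 0+13 = 13; t=9
x=7: odd, s = 13+7 = 20; t=10
x=7: odd, s = 20+7 = 27; t=11
x=0: not odd; t=11
x=9: odd, s = 27+9 = 36; t=12
x=2: not odd; t=14
x=5: odd, s = 36+5 = 41; t=15
s-t = 41-15 = 26

26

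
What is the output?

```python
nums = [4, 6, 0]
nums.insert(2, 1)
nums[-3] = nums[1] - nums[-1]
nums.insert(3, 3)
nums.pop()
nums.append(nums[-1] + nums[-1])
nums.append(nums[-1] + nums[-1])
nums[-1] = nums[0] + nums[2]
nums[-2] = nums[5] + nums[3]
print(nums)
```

insert 1 at 2 → [4, 6, 1, 0]
nums[-3] = nums[1]-nums[-1] = 6-0 = 6 → [4, 6, 1, 0]
insert 3 at 3 → [4, 6, 1, 3, 0]
pop() removes 0 → [4, 6, 1, 3]
append nums[-1]+nums[-1] = 3+3 = 6 → [4, 6, 1, 3, 6]
append nums[-1]+nums[-1] = 6+6 = 12 → [4, 6, 1, 3, 6, 12]
nums[-1] = nums[0]+nums[2] = 4+1 = 5 → [4, 6, 1, 3, 6, 5]
nums[-2] = nums[5]+nums[3] = 5+3 = 8 → [4, 6, 1, 3, 8, 5]

[4, 6, 1, 3, 8, 5]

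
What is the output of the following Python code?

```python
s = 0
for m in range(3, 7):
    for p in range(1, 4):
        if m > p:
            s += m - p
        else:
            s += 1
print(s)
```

31

m=3,p=1: 3>1, s = 0+2 = 2
m=3,p=2: 3>2, s = 2+1 = 3
m=3,p=3: not 3>3, s = 3+1 = 4
m=4,p=1: 4>1, s = 4+3 = 7
m=4,p=2: 4>2, s = 7+2 = 9
m=4,p=3: 4>3, s = 9+1 = 10
m=5,p=1: 5>1, s = 10+4 = 14
m=5,p=2: 5>2, s = 14+3 = 17
m=5,p=3: 5>3, s = 17+2 = 19
m=6,p=1: 6>1, s = 19+5 = 24
m=6,p=2: 6>2, s = 24+4 = 28
m=6,p=3: 6>3, s = 28+3 = 31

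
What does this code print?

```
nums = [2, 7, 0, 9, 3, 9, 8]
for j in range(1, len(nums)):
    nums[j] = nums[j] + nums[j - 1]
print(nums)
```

j=1: nums[1] = 7+2 = 9 → [2, 9, 0, 9, 3, 9, 8]
j=2: nums[2] = 0+9 = 9 → [2, 9, 9, 9, 3, 9, 8]
j=3: nums[3] = 9+9 = 18 → [2, 9, 9, 18, 3, 9, 8]
j=4: nums[4] = 3+18 = 21 → [2, 9, 9, 18, 21, 9, 8]
j=5: nums[5] = 9+21 = 30 → [2, 9, 9, 18, 21, 30, 8]
j=6: nums[6] = 8+30 = 38 → [2, 9, 9, 18, 21, 30, 38]

[2, 9, 9, 18, 21, 30, 38]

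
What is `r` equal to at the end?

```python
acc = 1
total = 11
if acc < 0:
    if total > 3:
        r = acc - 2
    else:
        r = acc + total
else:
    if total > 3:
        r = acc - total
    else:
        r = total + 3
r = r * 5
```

acc=1, total=11
acc < 0 is False; total > 3 is True
→ r = acc - total = -10
r = (-10)*5 = -50

-50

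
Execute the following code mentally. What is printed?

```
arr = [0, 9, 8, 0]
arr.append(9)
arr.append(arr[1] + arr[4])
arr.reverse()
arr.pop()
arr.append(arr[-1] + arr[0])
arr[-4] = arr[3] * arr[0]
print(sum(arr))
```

215

append 9 → [0, 9, 8, 0, 9]
append arr[1]+arr[4] = 9+9 = 18 → [0, 9, 8, 0, 9, 18]
reverse → [18, 9, 0, 8, 9, 0]
pop() removes 0 → [18, 9, 0, 8, 9]
append arr[-1]+arr[0] = 9+18 = 27 → [18, 9, 0, 8, 9, 27]
arr[-4] = arr[3]*arr[0] = 8*18 = 144 → [18, 9, 144, 8, 9, 27]
sum = 215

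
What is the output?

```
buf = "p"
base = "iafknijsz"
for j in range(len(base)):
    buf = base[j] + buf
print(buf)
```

j=0: prepend 'i' → 'ip'
j=1: prepend 'a' → 'aip'
j=2: prepend 'f' → 'faip'
j=3: prepend 'k' → 'kfaip'
j=4: prepend 'n' → 'nkfaip'
j=5: prepend 'i' → 'inkfaip'
j=6: prepend 'j' → 'jinkfaip'
j=7: prepend 's' → 'sjinkfaip'
j=8: prepend 'z' → 'zsjinkfaip'

zsjinkfaip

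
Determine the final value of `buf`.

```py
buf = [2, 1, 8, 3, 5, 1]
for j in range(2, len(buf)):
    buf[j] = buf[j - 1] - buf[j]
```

[2, 1, -7, -10, -15, -16]

j=2: buf[2] = 1-8 = -7 → [2, 1, -7, 3, 5, 1]
j=3: buf[3] = (-7)-3 = -10 → [2, 1, -7, -10, 5, 1]
j=4: buf[4] = (-10)-5 = -15 → [2, 1, -7, -10, -15, 1]
j=5: buf[5] = (-15)-1 = -16 → [2, 1, -7, -10, -15, -16]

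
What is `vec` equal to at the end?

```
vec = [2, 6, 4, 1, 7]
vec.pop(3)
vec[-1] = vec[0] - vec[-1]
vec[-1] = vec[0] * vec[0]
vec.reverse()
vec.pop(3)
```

pop(3) removes 1 → [2, 6, 4, 7]
vec[-1] = vec[0]-vec[-1] = 2-7 = -5 → [2, 6, 4, -5]
vec[-1] = vec[0]*vec[0] = 2*2 = 4 → [2, 6, 4, 4]
reverse → [4, 4, 6, 2]
pop(3) removes 2 → [4, 4, 6]

[4, 4, 6]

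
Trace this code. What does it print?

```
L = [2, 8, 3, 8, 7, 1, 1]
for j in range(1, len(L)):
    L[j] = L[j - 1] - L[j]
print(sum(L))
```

j=1: L[1] = 2-8 = -6 → [2, -6, 3, 8, 7, 1, 1]
j=2: L[2] = (-6)-3 = -9 → [2, -6, -9, 8, 7, 1, 1]
j=3: L[3] = (-9)-8 = -17 → [2, -6, -9, -17, 7, 1, 1]
j=4: L[4] = (-17)-7 = -24 → [2, -6, -9, -17, -24, 1, 1]
j=5: L[5] = (-24)-1 = -25 → [2, -6, -9, -17, -24, -25, 1]
j=6: L[6] = (-25)-1 = -26 → [2, -6, -9, -17, -24, -25, -26]
sum = -105

-105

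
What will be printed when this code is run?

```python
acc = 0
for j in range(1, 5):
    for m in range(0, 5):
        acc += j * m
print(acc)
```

100

j=1,m=0: acc = 0+0 = 0
j=1,m=1: acc = 0+1 = 1
j=1,m=2: acc = 1+2 = 3
j=1,m=3: acc = 3+3 = 6
j=1,m=4: acc = 6+4 = 10
j=2,m=0: acc = 10+0 = 10
j=2,m=1: acc = 10+2 = 12
j=2,m=2: acc = 12+4 = 16
j=2,m=3: acc = 16+6 = 22
j=2,m=4: acc = 22+8 = 30
j=3,m=0: acc = 30+0 = 30
j=3,m=1: acc = 30+3 = 33
j=3,m=2: acc = 33+6 = 39
j=3,m=3: acc = 39+9 = 48
j=3,m=4: acc = 48+12 = 60
j=4,m=0: acc = 60+0 = 60
j=4,m=1: acc = 60+4 = 64
j=4,m=2: acc = 64+8 = 72
j=4,m=3: acc = 72+12 = 84
j=4,m=4: acc = 84+16 = 100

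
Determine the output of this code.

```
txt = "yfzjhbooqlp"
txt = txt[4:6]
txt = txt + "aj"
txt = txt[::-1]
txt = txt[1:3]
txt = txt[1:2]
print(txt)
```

slice [4:6] → 'hb'
+ 'aj' → 'hbaj'
reverse → 'jabh'
slice [1:3] → 'ab'
slice [1:2] → 'b'

b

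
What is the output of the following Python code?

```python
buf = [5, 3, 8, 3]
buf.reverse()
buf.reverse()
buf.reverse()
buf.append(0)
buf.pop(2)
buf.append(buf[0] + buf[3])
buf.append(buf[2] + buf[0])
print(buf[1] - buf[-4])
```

3

reverse → [3, 8, 3, 5]
reverse → [5, 3, 8, 3]
reverse → [3, 8, 3, 5]
append 0 → [3, 8, 3, 5, 0]
pop(2) removes 3 → [3, 8, 5, 0]
append buf[0]+buf[3] = 3+0 = 3 → [3, 8, 5, 0, 3]
append buf[2]+buf[0] = 5+3 = 8 → [3, 8, 5, 0, 3, 8]
buf[1]-buf[-4] = 8-5 = 3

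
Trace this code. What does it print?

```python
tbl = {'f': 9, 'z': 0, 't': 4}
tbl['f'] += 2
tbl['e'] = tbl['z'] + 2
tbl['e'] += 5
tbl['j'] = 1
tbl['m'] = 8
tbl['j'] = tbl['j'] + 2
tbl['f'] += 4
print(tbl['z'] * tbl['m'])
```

tbl['f'] = 9+2 = 11 → {'f': 11, 'z': 0, 't': 4}
tbl['e'] = tbl['z']+2 = 2 → {'f': 11, 'z': 0, 't': 4, 'e': 2}
tbl['e'] = 2+5 = 7 → {'f': 11, 'z': 0, 't': 4, 'e': 7}
tbl['j'] = 1 → {'f': 11, 'z': 0, 't': 4, 'e': 7, 'j': 1}
tbl['m'] = 8 → {'f': 11, 'z': 0, 't': 4, 'e': 7, 'j': 1, 'm': 8}
tbl['j'] = tbl['j']+2 = 3 → {'f': 11, 'z': 0, 't': 4, 'e': 7, 'j': 3, 'm': 8}
tbl['f'] = 11+4 = 15 → {'f': 15, 'z': 0, 't': 4, 'e': 7, 'j': 3, 'm': 8}
tbl['z']*tbl['m'] = 0*8 = 0

0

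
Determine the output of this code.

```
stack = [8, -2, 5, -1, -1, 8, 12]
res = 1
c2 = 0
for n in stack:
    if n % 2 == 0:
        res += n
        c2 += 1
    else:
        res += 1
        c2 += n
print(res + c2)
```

37

n=8: even, res = 1+8 = 9; c2=1
n=-2: even, res = 9+(-2) = 7; c2=2
n=5: not even, res = 7+1 = 8; c2=7
n=-1: not even, res = 8+1 = 9; c2=6
n=-1: not even, res = 9+1 = 10; c2=5
n=8: even, res = 10+8 = 18; c2=6
n=12: even, res = 18+12 = 30; c2=7
res+c2 = 30+7 = 37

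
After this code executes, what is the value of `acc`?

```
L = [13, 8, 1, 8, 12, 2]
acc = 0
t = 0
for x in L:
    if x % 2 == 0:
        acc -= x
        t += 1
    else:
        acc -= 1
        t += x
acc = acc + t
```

x=13: not even, acc = 0-1 = -1; t=13
x=8: even, acc = (-1)-8 = -9; t=14
x=1: not even, acc = (-9)-1 = -10; t=15
x=8: even, acc = (-10)-8 = -18; t=16
x=12: even, acc = (-18)-12 = -30; t=17
x=2: even, acc = (-30)-2 = -32; t=18
acc+t = (-32)+18 = -14

-14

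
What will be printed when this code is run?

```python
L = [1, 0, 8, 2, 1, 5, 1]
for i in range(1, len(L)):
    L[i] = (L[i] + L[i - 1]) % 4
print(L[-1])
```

i=1: L[1] = (0+1)%4 = 1 → [1, 1, 8, 2, 1, 5, 1]
i=2: L[2] = (8+1)%4 = 1 → [1, 1, 1, 2, 1, 5, 1]
i=3: L[3] = (2+1)%4 = 3 → [1, 1, 1, 3, 1, 5, 1]
i=4: L[4] = (1+3)%4 = 0 → [1, 1, 1, 3, 0, 5, 1]
i=5: L[5] = (5+0)%4 = 1 → [1, 1, 1, 3, 0, 1, 1]
i=6: L[6] = (1+1)%4 = 2 → [1, 1, 1, 3, 0, 1, 2]

2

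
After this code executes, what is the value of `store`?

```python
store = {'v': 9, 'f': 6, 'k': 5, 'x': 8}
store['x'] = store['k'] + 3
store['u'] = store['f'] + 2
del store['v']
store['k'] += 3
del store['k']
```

store['x'] = store['k']+3 = 8 → {'v': 9, 'f': 6, 'k': 5, 'x': 8}
store['u'] = store['f']+2 = 8 → {'v': 9, 'f': 6, 'k': 5, 'x': 8, 'u': 8}
del 'v' → {'f': 6, 'k': 5, 'x': 8, 'u': 8}
store['k'] = 5+3 = 8 → {'f': 6, 'k': 8, 'x': 8, 'u': 8}
del 'k' → {'f': 6, 'x': 8, 'u': 8}

{'f': 6, 'x': 8, 'u': 8}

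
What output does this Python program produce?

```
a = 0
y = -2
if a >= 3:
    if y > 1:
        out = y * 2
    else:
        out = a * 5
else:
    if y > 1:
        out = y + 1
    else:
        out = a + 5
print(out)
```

a=0, y=-2
a >= 3 is False; y > 1 is False
→ out = a + 5 = 5

5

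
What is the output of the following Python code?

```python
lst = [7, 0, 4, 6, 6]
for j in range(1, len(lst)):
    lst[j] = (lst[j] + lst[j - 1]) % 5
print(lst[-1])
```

3

j=1: lst[1] = (0+7)%5 = 2 → [7, 2, 4, 6, 6]
j=2: lst[2] = (4+2)%5 = 1 → [7, 2, 1, 6, 6]
j=3: lst[3] = (6+1)%5 = 2 → [7, 2, 1, 2, 6]
j=4: lst[4] = (6+2)%5 = 3 → [7, 2, 1, 2, 3]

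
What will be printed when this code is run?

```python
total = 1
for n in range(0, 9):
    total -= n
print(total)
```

-35

n=0: total = 1-0 = 1
n=1: total = 1-1 = 0
n=2: total = 0-2 = -2
n=3: total = (-2)-3 = -5
n=4: total = (-5)-4 = -9
n=5: total = (-9)-5 = -14
n=6: total = (-14)-6 = -20
n=7: total = (-20)-7 = -27
n=8: total = (-27)-8 = -35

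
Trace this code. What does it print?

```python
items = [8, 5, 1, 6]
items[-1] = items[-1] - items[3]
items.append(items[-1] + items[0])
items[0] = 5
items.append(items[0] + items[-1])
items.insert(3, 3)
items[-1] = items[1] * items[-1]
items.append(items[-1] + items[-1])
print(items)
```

items[-1] = items[-1]-items[3] = 6-6 = 0 → [8, 5, 1, 0]
append items[-1]+items[0] = 0+8 = 8 → [8, 5, 1, 0, 8]
items[0] = 5 → [5, 5, 1, 0, 8]
append items[0]+items[-1] = 5+8 = 13 → [5, 5, 1, 0, 8, 13]
insert 3 at 3 → [5, 5, 1, 3, 0, 8, 13]
items[-1] = items[1]*items[-1] = 5*13 = 65 → [5, 5, 1, 3, 0, 8, 65]
append items[-1]+items[-1] = 65+65 = 130 → [5, 5, 1, 3, 0, 8, 65, 130]

[5, 5, 1, 3, 0, 8, 65, 130]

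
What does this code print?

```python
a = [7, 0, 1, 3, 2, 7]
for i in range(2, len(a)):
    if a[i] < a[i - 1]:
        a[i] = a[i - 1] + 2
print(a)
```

[7, 0, 1, 3, 5, 7]

i=2: 1>=0, unchanged → [7, 0, 1, 3, 2, 7]
i=3: 3>=1, unchanged → [7, 0, 1, 3, 2, 7]
i=4: 2<3, a[4] = 3+2 = 5 → [7, 0, 1, 3, 5, 7]
i=5: 7>=5, unchanged → [7, 0, 1, 3, 5, 7]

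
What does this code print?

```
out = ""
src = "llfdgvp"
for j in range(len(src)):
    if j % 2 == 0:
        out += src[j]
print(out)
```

lfgp

j=0: add 'l' → 'l'
j=1: skip
j=2: add 'f' → 'lf'
j=3: skip
j=4: add 'g' → 'lfg'
j=5: skip
j=6: add 'p' → 'lfgp'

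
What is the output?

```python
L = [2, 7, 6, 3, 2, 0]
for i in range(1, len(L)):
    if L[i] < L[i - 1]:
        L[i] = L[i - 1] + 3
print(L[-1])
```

i=1: 7>=2, unchanged → [2, 7, 6, 3, 2, 0]
i=2: 6<7, L[2] = 7+3 = 10 → [2, 7, 10, 3, 2, 0]
i=3: 3<10, L[3] = 10+3 = 13 → [2, 7, 10, 13, 2, 0]
i=4: 2<13, L[4] = 13+3 = 16 → [2, 7, 10, 13, 16, 0]
i=5: 0<16, L[5] = 16+3 = 19 → [2, 7, 10, 13, 16, 19]

19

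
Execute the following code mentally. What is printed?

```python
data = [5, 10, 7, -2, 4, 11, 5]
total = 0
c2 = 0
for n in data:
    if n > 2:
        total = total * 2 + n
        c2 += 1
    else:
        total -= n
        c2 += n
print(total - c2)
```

431

n=5: >2, total = 0*2+5 = 5; c2=1
n=10: >2, total = 5*2+10 = 20; c2=2
n=7: >2, total = 20*2+7 = 47; c2=3
n=-2: not >2, total = 47-(-2) = 49; c2=1
n=4: >2, total = 49*2+4 = 102; c2=2
n=11: >2, total = 102*2+11 = 215; c2=3
n=5: >2, total = 215*2+5 = 435; c2=4
total-c2 = 435-4 = 431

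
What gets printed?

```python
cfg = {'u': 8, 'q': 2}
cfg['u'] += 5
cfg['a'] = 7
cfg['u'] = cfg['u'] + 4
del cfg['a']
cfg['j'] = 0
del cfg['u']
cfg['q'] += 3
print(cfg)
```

cfg['u'] = 8+5 = 13 → {'u': 13, 'q': 2}
cfg['a'] = 7 → {'u': 13, 'q': 2, 'a': 7}
cfg['u'] = cfg['u']+4 = 17 → {'u': 17, 'q': 2, 'a': 7}
del 'a' → {'u': 17, 'q': 2}
cfg['j'] = 0 → {'u': 17, 'q': 2, 'j': 0}
del 'u' → {'q': 2, 'j': 0}
cfg['q'] = 2+3 = 5 → {'q': 5, 'j': 0}

{'q': 5, 'j': 0}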